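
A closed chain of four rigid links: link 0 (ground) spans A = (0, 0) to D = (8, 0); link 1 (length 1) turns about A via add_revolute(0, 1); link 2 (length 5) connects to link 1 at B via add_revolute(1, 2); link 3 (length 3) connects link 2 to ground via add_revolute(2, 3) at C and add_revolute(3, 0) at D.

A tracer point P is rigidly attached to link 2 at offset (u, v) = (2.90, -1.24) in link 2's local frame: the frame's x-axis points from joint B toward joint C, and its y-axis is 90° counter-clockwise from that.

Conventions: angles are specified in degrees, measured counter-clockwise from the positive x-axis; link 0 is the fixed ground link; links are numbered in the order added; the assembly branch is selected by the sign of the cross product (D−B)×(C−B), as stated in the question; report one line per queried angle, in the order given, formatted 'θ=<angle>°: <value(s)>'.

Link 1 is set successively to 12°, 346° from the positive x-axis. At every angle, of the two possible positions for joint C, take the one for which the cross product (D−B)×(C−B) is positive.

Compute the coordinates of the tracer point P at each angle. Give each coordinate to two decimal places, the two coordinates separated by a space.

A=(0,0), D=(8.00,0)
θ=12°: B = A + 1.00·(cos12°, sin12°) = (0.9781, 0.2079)
θ=12°: |BD| = 7.0249
θ=12°: circle(B,5.00) ∩ circle(D,3.00): a=4.6513, h=1.8346
θ=12°:   candidates: C₊=(5.6817,1.9040) cross=12.888; C₋=(5.5731,-1.7635) cross=-12.888
θ=12°:   branch + wants cross > 0 → take C=(5.6817,1.9040) (cross=12.888)
θ=12°: ex = (C−B)/|BC| = (0.9407,0.3392); ey = (-0.3392,0.9407)
θ=12°: P = B + 2.90·ex + -1.24·ey = (4.1268,0.0252)
θ=346°: B = A + 1.00·(cos346°, sin346°) = (0.9703, -0.2419)
θ=346°: |BD| = 7.0339
θ=346°: circle(B,5.00) ∩ circle(D,3.00): a=4.6543, h=1.8269
θ=346°:   candidates: C₊=(5.5590,1.7440) cross=12.850; C₋=(5.6847,-1.9077) cross=-12.850
θ=346°:   branch + wants cross > 0 → take C=(5.5590,1.7440) (cross=12.850)
θ=346°: ex = (C−B)/|BC| = (0.9177,0.3972); ey = (-0.3972,0.9177)
θ=346°: P = B + 2.90·ex + -1.24·ey = (4.1242,-0.2281)

θ=12°: 4.13 0.03
θ=346°: 4.12 -0.23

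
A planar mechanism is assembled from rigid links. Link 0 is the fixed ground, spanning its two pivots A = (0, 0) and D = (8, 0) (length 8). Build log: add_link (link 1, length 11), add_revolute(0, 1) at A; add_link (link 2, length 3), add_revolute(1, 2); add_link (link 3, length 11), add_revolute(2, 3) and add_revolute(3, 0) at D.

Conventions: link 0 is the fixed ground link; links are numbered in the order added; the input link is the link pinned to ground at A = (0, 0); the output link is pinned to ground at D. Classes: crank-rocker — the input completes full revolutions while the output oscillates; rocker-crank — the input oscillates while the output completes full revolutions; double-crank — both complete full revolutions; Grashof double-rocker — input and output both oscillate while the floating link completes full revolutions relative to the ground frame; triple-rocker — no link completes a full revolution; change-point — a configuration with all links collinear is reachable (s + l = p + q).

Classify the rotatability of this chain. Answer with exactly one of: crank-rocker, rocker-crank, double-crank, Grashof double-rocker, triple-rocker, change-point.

lengths: ground=8, input=11, coupler=3, output=11
sorted: s=3 (shortest), l=11 (longest), p+q=19
s + l = 14 vs p + q = 19
s + l < p + q (Grashof) with shortest = coupler link → Grashof double-rocker

Grashof double-rocker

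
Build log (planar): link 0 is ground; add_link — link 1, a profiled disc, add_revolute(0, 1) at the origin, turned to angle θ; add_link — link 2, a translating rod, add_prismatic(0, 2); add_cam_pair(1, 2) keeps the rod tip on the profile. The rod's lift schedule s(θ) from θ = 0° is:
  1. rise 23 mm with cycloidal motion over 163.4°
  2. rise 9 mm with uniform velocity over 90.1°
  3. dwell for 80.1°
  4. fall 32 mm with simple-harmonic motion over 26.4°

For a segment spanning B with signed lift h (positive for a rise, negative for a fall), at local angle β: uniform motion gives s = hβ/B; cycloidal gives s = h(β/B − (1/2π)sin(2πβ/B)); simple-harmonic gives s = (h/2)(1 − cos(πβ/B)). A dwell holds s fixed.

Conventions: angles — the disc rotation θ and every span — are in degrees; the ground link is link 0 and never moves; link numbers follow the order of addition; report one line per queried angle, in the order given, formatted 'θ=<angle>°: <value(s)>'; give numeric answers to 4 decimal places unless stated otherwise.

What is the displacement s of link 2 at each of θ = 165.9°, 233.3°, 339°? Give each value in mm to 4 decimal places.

seg 1 [0°–163.4°] cycloidal, h=23: full span → s += 23 → s = 23.0000
seg 2 [163.4°–253.5°] uniform, h=9: θ=165.9° here. β=2.5, B=90.1. 9·2.5/90.1 = 0.2497 → s = 23.2497
seg 2 [163.4°–253.5°] uniform, h=9: θ=233.3° here. β=69.9, B=90.1. 9·69.9/90.1 = 6.9822 → s = 29.9822
seg 2 [163.4°–253.5°] uniform, h=9: full span → s += 9 → s = 32.0000
seg 3 [253.5°–333.6°] dwell: s stays 32.0000
seg 4 [333.6°–360°] simple-harmonic, h=-32: θ=339° here. β=5.4, B=26.4. -32/2·(1 − cos(π·0.2045)) = -3.1913 → s = 28.8087

θ=165.9°: 23.2497
θ=233.3°: 29.9822
θ=339°: 28.8087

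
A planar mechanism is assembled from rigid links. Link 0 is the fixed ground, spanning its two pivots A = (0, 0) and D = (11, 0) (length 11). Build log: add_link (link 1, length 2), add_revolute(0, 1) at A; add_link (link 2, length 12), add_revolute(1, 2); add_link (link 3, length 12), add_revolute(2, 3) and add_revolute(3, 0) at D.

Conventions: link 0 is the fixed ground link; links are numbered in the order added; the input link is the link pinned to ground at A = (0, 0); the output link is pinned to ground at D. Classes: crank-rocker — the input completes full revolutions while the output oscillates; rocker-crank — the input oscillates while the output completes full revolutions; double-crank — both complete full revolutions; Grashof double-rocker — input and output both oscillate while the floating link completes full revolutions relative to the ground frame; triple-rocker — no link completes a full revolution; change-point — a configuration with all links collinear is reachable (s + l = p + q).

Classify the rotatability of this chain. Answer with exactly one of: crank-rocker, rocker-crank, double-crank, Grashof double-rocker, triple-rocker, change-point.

lengths: ground=11, input=2, coupler=12, output=12
sorted: s=2 (shortest), l=12 (longest), p+q=23
s + l = 14 vs p + q = 23
s + l < p + q (Grashof) with shortest = input link → crank-rocker

crank-rocker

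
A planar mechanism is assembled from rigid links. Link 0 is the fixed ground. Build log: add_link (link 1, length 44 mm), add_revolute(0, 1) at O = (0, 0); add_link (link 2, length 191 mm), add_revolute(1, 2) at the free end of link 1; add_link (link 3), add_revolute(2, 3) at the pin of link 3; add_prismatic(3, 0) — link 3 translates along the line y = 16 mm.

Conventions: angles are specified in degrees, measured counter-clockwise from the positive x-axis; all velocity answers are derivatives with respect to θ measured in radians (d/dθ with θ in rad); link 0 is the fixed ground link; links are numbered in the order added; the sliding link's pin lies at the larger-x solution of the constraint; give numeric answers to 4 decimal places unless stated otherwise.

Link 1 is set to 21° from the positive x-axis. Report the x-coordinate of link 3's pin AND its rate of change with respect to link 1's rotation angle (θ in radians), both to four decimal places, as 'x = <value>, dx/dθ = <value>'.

geometry: r = 44 mm, L = 191 mm, e = 16 mm
crank pin P = (r cos θ, r sin θ) = (41.077539, 15.768190)
h = r sin θ − e = 15.768190 − 16 = -0.231810
x = r cos θ + √(L² − h²) = 41.077539 + 190.999859 = 232.077398
dx/dθ = −r sin θ − h·r cos θ/√(L² − h²) (θ in radians; h = -0.231810) = -15.718335

x = 232.0774, dx/dθ = -15.7183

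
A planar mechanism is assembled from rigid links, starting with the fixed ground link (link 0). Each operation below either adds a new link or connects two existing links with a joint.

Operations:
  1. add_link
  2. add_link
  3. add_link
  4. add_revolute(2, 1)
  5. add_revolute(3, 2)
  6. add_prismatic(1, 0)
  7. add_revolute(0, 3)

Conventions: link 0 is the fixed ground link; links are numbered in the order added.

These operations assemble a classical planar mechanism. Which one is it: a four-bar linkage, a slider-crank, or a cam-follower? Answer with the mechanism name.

links: 4 (incl. ground); joints: 3 revolute, 1 prismatic, 0 higher (cam) pair, forming one closed loop
4 links, 3 revolutes + 1 prismatic in one loop → slider-crank

slider-crank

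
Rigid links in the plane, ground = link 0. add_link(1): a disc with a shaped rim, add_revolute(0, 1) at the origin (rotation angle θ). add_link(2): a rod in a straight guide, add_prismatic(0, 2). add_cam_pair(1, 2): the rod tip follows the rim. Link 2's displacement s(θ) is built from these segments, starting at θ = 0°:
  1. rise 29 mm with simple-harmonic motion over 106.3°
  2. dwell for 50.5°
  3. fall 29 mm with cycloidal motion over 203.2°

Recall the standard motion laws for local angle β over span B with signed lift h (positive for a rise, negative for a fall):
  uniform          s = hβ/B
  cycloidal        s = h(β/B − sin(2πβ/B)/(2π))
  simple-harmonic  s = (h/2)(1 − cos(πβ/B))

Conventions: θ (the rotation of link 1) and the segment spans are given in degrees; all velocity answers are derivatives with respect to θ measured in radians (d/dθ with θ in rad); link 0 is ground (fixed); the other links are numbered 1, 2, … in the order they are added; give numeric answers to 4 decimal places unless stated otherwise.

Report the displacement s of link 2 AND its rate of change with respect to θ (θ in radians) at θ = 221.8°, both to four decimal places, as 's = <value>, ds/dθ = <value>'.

segment 1 (0° to 106.3°, simple-harmonic, h = 29) is passed completely: s = 0.0000 + (29) = 29.0000
segment 2 (106.3° to 156.8°, dwell): s unchanged at 29.0000
θ = 221.8° falls in segment 3 (156.8° to 360°, cycloidal, h = -29): β = 221.8 − 156.8 = 65°, B = 203.2°; Δs = -29·(0.3199 − sin(2π·0.3199)/(2π)) = -5.0989; s = 29.0000 − 5.0989 = 23.9011
velocity in seg [156.8°–360°] (cycloidal), θ in radians: β = 65° = 1.1345 rad, B = 203.2° = 3.5465 rad; ds/dθ = (h/B)(1 − cos(2πβ/B)) = ((-29)/3.5465)(1 − cos(2π·0.3199)) = -11.653184 mm/rad

s = 23.9011, ds/dθ = -11.6532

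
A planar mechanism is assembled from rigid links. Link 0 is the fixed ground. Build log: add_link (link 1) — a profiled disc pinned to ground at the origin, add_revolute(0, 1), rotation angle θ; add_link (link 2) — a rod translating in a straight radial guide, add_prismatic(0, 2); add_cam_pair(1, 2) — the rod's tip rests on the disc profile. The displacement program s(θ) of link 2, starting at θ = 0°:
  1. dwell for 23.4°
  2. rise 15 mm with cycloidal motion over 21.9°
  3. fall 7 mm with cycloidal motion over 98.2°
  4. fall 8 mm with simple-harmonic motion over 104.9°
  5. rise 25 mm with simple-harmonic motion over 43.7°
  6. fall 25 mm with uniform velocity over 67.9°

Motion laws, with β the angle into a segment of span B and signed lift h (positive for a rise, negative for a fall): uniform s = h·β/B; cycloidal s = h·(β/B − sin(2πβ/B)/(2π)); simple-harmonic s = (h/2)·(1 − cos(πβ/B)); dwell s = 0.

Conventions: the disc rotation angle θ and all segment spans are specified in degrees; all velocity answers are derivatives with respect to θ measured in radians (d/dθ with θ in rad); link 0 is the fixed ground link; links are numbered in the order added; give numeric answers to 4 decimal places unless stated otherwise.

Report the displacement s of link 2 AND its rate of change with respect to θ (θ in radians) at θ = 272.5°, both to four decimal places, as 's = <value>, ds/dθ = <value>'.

seg 1 [0°–23.4°] dwell: s stays 0.0000
seg 2 [23.4°–45.3°] cycloidal, h=15: full span → s += 15 → s = 15.0000
seg 3 [45.3°–143.5°] cycloidal, h=-7: full span → s += -7 → s = 8.0000
seg 4 [143.5°–248.4°] simple-harmonic, h=-8: full span → s += -8 → s = 0.0000
seg 5 [248.4°–292.1°] simple-harmonic, h=25: θ=272.5° here. β=24.1, B=43.7. 25/2·(1 − cos(π·0.5515)) = 14.5131 → s = 14.5131
velocity in seg [248.4°–292.1°] (simple-harmonic), θ in radians: β = 24.1° = 0.4206 rad, B = 43.7° = 0.7627 rad; ds/dθ = (πh/(2B)) sin(πβ/B) = (π·25/(2·0.7627)) sin(π·0.5515) = 50.815327 mm/rad

s = 14.5131, ds/dθ = 50.8153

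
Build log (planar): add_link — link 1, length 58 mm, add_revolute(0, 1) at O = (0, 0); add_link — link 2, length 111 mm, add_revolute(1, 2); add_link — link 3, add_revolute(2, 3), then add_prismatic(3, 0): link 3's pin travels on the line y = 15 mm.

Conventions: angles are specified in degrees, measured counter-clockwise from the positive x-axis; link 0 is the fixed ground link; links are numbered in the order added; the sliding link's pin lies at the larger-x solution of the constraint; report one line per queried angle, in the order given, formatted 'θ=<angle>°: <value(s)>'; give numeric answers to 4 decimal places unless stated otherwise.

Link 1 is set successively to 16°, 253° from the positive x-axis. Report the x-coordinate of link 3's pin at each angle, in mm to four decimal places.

geometry: r = 58 mm, L = 111 mm, e = 15 mm
θ=16°: crank pin P = (r cos θ, r sin θ) = (55.753178, 15.986967)
θ=16°: h = r sin θ − e = 15.986967 − 15 = 0.986967
θ=16°: x = r cos θ + √(L² − h²) = 55.753178 + 110.995612 = 166.748790
θ=253°: crank pin P = (r cos θ, r sin θ) = (-16.957559, -55.465676)
θ=253°: h = r sin θ − e = -55.465676 − 15 = -70.465676
θ=253°: x = r cos θ + √(L² − h²) = -16.957559 + 85.764728 = 68.807169

θ=16°: 166.7488
θ=253°: 68.8072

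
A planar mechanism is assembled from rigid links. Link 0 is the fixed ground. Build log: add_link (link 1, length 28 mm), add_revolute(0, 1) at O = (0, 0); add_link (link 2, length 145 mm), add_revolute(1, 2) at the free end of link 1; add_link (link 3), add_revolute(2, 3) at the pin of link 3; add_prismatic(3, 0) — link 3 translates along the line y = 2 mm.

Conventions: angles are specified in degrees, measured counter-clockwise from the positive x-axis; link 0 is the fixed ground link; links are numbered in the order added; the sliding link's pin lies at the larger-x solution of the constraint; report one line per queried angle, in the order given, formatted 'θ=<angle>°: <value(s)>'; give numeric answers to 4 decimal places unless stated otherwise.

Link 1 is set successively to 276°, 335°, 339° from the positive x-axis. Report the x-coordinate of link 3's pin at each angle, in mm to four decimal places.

geometry: r = 28 mm, L = 145 mm, e = 2 mm
θ=276°: crank pin P = (r cos θ, r sin θ) = (2.926797, -27.846613)
θ=276°: h = r sin θ − e = -27.846613 − 2 = -29.846613
θ=276°: x = r cos θ + √(L² − h²) = 2.926797 + 141.894960 = 144.821757
θ=335°: crank pin P = (r cos θ, r sin θ) = (25.376618, -11.833311)
θ=335°: h = r sin θ − e = -11.833311 − 2 = -13.833311
θ=335°: x = r cos θ + √(L² − h²) = 25.376618 + 144.338628 = 169.715246
θ=339°: crank pin P = (r cos θ, r sin θ) = (26.140252, -10.034303)
θ=339°: h = r sin θ − e = -10.034303 − 2 = -12.034303
θ=339°: x = r cos θ + √(L² − h²) = 26.140252 + 144.499742 = 170.639994

θ=276°: 144.8218
θ=335°: 169.7152
θ=339°: 170.6400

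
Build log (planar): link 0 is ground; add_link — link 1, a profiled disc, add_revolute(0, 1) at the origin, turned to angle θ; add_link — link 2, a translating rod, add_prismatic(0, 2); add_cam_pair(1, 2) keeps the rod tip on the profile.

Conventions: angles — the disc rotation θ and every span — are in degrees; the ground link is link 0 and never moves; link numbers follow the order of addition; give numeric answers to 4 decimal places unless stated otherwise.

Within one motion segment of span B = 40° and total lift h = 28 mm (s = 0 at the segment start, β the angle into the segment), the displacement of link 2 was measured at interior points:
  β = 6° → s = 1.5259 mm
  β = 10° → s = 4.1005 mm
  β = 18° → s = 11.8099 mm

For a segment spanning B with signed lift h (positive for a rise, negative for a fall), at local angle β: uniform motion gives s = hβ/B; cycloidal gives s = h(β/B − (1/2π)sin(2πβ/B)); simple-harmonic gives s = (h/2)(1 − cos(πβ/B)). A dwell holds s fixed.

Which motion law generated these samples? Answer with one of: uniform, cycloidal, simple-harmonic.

candidates at β/B = r: uniform s = h·r (linear in β); cycloidal s = h·(r − sin(2πr)/(2π)); simple-harmonic s = (h/2)(1 − cos(πr))
β=6°: printed 1.5259 | uniform 4.2000, cycloidal 0.5947, simple-harmonic 1.5259
β=10°: printed 4.1005 | uniform 7.0000, cycloidal 2.5437, simple-harmonic 4.1005
β=18°: printed 11.8099 | uniform 12.6000, cycloidal 11.2229, simple-harmonic 11.8099
only one law matches every sample → simple-harmonic

simple-harmonic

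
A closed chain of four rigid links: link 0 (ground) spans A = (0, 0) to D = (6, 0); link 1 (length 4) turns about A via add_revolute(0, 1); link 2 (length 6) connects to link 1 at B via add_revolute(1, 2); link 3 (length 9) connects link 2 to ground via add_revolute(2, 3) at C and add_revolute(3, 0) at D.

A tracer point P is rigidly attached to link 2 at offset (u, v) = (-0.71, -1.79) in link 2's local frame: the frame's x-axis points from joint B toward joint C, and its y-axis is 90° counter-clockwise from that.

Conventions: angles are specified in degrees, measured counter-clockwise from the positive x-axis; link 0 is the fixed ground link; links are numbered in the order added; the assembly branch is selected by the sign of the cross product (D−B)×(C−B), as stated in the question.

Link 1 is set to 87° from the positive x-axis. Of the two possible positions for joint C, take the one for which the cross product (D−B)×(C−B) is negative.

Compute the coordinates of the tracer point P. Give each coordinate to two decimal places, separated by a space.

A=(0,0), D=(6.00,0)
B = A + 4.00·(cos87°, sin87°) = (0.2093, 3.9945)
|BD| = 7.0348
circle(B,6.00) ∩ circle(D,9.00): a=0.3190, h=5.9915
  candidates: C₊=(3.8740,8.7453) cross=42.149; C₋=(-2.9302,-1.1185) cross=-42.149
  branch - wants cross < 0 → take C=(-2.9302,-1.1185) (cross=-42.149)
ex = (C−B)/|BC| = (-0.5233,-0.8522); ey = (0.8522,-0.5233)
P = B + -0.71·ex + -1.79·ey = (-0.9445,5.5362)

-0.94 5.54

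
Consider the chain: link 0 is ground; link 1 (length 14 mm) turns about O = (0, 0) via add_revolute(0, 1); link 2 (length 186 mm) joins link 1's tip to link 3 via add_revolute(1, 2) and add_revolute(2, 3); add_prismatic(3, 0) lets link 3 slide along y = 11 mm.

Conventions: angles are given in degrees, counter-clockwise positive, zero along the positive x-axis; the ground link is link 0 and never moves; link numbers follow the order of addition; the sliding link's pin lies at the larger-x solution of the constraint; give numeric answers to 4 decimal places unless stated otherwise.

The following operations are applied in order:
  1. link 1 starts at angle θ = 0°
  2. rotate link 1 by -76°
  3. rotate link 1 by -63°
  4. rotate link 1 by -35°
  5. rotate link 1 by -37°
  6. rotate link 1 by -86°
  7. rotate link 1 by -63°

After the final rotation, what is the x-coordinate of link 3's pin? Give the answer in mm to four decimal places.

geometry: r = 14 mm, L = 186 mm, e = 11 mm; θ starts at 0°
rotate link 1 by -76°: θ ← 0° -76° = -76°
rotate link 1 by -63°: θ ← -76° -63° = -139°
rotate link 1 by -35°: θ ← -139° -35° = -174°
rotate link 1 by -37°: θ ← -174° -37° = -211°
rotate link 1 by -86°: θ ← -211° -86° = -297°
rotate link 1 by -63°: θ ← -297° -63° = -360°
crank pin P = (r cos θ, r sin θ) = (14.000000, 0.000000)
h = r sin θ − e = 0.000000 − 11 = -11.000000
x = r cos θ + √(L² − h²) = 14.000000 + 185.674446 = 199.674446

199.6744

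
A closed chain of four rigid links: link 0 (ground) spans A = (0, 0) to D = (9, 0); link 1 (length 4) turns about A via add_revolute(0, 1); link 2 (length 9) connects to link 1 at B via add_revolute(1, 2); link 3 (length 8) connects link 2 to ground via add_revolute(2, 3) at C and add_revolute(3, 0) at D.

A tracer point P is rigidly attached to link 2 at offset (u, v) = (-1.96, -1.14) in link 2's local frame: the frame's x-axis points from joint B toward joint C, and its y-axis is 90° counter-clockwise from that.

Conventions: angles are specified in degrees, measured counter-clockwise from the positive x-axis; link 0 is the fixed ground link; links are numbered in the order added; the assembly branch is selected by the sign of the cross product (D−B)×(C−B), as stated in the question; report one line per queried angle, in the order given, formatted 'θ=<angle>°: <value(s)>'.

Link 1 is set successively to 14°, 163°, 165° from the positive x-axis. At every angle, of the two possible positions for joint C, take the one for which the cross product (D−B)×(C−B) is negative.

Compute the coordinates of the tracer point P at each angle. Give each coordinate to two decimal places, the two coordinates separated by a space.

A=(0,0), D=(9.00,0)
θ=14°: B = A + 4.00·(cos14°, sin14°) = (3.8812, 0.9677)
θ=14°: |BD| = 5.2095
θ=14°: circle(B,9.00) ∩ circle(D,8.00): a=4.2364, h=7.9406
θ=14°:   candidates: C₊=(9.5188,7.9832) cross=41.366; C₋=(6.5688,-7.6216) cross=-41.366
θ=14°:   branch - wants cross < 0 → take C=(6.5688,-7.6216) (cross=-41.366)
θ=14°: ex = (C−B)/|BC| = (0.2986,-0.9544); ey = (0.9544,0.2986)
θ=14°: P = B + -1.96·ex + -1.14·ey = (2.2079,2.4978)
θ=163°: B = A + 4.00·(cos163°, sin163°) = (-3.8252, 1.1695)
θ=163°: |BD| = 12.8784
θ=163°: circle(B,9.00) ∩ circle(D,8.00): a=7.0992, h=5.5318
θ=163°:   candidates: C₊=(3.7470,6.0338) cross=71.241; C₋=(2.7423,-4.9841) cross=-71.241
θ=163°:   branch - wants cross < 0 → take C=(2.7423,-4.9841) (cross=-71.241)
θ=163°: ex = (C−B)/|BC| = (0.7297,-0.6837); ey = (0.6837,0.7297)
θ=163°: P = B + -1.96·ex + -1.14·ey = (-6.0349,1.6777)
θ=165°: B = A + 4.00·(cos165°, sin165°) = (-3.8637, 1.0353)
θ=165°: |BD| = 12.9053
θ=165°: circle(B,9.00) ∩ circle(D,8.00): a=7.1113, h=5.5163
θ=165°:   candidates: C₊=(3.6672,5.9633) cross=71.189; C₋=(2.7821,-5.0337) cross=-71.189
θ=165°:   branch - wants cross < 0 → take C=(2.7821,-5.0337) (cross=-71.189)
θ=165°: ex = (C−B)/|BC| = (0.7384,-0.6743); ey = (0.6743,0.7384)
θ=165°: P = B + -1.96·ex + -1.14·ey = (-6.0798,1.5152)

θ=14°: 2.21 2.50
θ=163°: -6.03 1.68
θ=165°: -6.08 1.52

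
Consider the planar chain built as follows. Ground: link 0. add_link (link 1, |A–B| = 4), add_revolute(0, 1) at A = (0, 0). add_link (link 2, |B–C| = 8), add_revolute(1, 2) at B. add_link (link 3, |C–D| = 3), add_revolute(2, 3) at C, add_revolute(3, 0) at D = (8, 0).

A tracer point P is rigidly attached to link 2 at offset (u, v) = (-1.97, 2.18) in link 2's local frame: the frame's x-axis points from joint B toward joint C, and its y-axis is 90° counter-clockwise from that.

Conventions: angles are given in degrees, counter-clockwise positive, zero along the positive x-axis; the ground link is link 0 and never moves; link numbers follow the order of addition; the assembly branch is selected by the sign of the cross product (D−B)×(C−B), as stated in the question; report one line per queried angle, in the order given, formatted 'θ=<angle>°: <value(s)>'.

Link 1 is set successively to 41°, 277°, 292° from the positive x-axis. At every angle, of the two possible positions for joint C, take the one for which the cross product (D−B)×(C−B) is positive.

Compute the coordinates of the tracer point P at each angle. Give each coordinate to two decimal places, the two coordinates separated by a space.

A=(0,0), D=(8.00,0)
θ=41°: B = A + 4.00·(cos41°, sin41°) = (3.0188, 2.6242)
θ=41°: |BD| = 5.6301
θ=41°: circle(B,8.00) ∩ circle(D,3.00): a=7.6995, h=2.1721
θ=41°:   candidates: C₊=(10.8432,0.9572) cross=12.229; C₋=(8.8184,-2.8862) cross=-12.229
θ=41°:   branch + wants cross > 0 → take C=(10.8432,0.9572) (cross=12.229)
θ=41°: ex = (C−B)/|BC| = (0.9780,-0.2084); ey = (0.2084,0.9780)
θ=41°: P = B + -1.97·ex + 2.18·ey = (1.5464,5.1669)
θ=277°: B = A + 4.00·(cos277°, sin277°) = (0.4875, -3.9702)
θ=277°: |BD| = 8.4971
θ=277°: circle(B,8.00) ∩ circle(D,3.00): a=7.4849, h=2.8241
θ=277°:   candidates: C₊=(5.7856,2.0240) cross=23.997; C₋=(8.4247,-2.9698) cross=-23.997
θ=277°:   branch + wants cross > 0 → take C=(5.7856,2.0240) (cross=23.997)
θ=277°: ex = (C−B)/|BC| = (0.6623,0.7493); ey = (-0.7493,0.6623)
θ=277°: P = B + -1.97·ex + 2.18·ey = (-2.4506,-4.0025)
θ=292°: B = A + 4.00·(cos292°, sin292°) = (1.4984, -3.7087)
θ=292°: |BD| = 7.4850
θ=292°: circle(B,8.00) ∩ circle(D,3.00): a=7.4165, h=2.9992
θ=292°:   candidates: C₊=(6.4544,2.5712) cross=22.449; C₋=(9.4266,-2.6391) cross=-22.449
θ=292°:   branch + wants cross > 0 → take C=(6.4544,2.5712) (cross=22.449)
θ=292°: ex = (C−B)/|BC| = (0.6195,0.7850); ey = (-0.7850,0.6195)
θ=292°: P = B + -1.97·ex + 2.18·ey = (-1.4333,-3.9047)

θ=41°: 1.55 5.17
θ=277°: -2.45 -4.00
θ=292°: -1.43 -3.90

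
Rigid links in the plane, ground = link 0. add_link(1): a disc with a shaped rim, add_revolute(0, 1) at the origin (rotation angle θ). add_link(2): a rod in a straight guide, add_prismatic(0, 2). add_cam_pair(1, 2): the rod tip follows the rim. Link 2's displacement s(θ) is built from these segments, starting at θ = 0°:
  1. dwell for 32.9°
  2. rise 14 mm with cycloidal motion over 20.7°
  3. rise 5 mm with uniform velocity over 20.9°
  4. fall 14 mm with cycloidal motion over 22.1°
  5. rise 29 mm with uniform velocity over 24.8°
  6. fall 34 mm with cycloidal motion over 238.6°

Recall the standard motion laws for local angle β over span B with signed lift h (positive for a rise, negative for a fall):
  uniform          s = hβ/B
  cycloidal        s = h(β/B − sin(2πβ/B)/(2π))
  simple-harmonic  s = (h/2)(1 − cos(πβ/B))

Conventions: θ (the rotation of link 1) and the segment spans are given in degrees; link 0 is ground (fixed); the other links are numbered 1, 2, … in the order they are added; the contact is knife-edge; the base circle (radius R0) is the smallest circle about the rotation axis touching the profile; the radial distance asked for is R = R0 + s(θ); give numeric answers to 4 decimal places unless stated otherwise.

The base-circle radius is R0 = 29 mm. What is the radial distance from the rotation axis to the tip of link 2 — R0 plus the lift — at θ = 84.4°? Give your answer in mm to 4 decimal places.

segment 1 (0° to 32.9°, dwell): s unchanged at 0.0000
segment 2 (32.9° to 53.6°, cycloidal, h = 14) is passed completely: s = 0.0000 + (14) = 14.0000
segment 3 (53.6° to 74.5°, uniform, h = 5) is passed completely: s = 14.0000 + (5) = 19.0000
θ = 84.4° falls in segment 4 (74.5° to 96.6°, cycloidal, h = -14): β = 84.4 − 74.5 = 9.9°, B = 22.1°; Δs = -14·(0.4480 − sin(2π·0.4480)/(2π)) = -5.5559; s = 19.0000 − 5.5559 = 13.4441
R = R0 + s = 29 + 13.4441 = 42.4441

42.4441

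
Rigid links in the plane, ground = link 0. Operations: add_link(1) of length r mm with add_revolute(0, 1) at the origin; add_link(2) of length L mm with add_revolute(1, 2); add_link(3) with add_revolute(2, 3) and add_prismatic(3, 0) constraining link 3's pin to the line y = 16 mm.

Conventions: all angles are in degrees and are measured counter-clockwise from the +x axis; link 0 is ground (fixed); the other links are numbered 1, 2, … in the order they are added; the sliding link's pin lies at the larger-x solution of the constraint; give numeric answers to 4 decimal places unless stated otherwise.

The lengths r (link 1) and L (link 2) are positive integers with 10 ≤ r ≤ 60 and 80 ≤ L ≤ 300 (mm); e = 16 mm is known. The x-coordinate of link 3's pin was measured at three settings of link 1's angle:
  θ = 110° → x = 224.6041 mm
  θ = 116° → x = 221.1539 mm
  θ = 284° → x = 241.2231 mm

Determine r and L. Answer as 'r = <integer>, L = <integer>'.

constraint per measurement: (x − r cos θ)² + (r sin θ − e)² = L²
subtracting the θ₁ and θ₂ equations cancels the r² and L² terms:
r = (x₁² − x₂²) / (2[(x₁cos θ₁ + e sin θ₁) − (x₂cos θ₂ + e sin θ₂)]) = 37.0008 → r = 37
L² = (x₁ − r cos θ₁)² + (r sin θ₁ − e)² = 56644.0210 → L = 238.0000 → L = 238
check at θ₃=284°: x = 241.2231 (printed 241.2231) ✓

r = 37, L = 238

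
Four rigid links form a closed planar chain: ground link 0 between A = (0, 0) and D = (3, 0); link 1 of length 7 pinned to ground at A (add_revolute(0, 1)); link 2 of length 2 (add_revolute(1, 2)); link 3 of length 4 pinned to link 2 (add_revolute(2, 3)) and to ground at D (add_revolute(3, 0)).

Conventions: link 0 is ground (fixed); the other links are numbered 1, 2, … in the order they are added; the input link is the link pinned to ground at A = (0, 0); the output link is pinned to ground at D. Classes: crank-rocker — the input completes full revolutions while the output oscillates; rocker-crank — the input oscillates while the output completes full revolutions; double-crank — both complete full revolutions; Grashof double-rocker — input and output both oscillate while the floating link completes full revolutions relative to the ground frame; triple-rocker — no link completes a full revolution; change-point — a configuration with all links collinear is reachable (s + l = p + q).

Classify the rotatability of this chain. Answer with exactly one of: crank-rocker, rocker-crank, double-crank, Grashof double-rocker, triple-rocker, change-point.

lengths: ground=3, input=7, coupler=2, output=4
sorted: s=2 (shortest), l=7 (longest), p+q=7
s + l = 9 vs p + q = 7
s + l > p + q → non-Grashof → no link fully rotates → triple-rocker

triple-rocker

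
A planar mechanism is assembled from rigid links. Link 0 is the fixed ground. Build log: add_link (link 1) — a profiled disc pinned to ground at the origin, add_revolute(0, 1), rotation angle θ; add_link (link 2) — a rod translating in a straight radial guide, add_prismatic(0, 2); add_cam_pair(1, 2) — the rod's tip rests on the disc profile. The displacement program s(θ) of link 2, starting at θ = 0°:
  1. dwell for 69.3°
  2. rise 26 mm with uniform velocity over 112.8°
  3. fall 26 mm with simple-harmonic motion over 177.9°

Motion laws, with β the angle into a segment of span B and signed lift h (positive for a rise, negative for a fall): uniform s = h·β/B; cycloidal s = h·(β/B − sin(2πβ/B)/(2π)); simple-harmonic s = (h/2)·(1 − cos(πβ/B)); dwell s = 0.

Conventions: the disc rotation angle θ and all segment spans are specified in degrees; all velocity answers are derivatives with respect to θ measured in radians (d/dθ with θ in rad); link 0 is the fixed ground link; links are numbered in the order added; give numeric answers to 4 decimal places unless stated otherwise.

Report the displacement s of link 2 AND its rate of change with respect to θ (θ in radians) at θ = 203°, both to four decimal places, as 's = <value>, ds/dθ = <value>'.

seg 1 [0°–69.3°] dwell: s stays 0.0000
seg 2 [69.3°–182.1°] uniform, h=26: full span → s += 26 → s = 26.0000
seg 3 [182.1°–360°] simple-harmonic, h=-26: θ=203° here. β=20.9, B=177.9. -26/2·(1 − cos(π·0.1175)) = -0.8754 → s = 25.1246
velocity in seg [182.1°–360°] (simple-harmonic), θ in radians: β = 20.9° = 0.3648 rad, B = 177.9° = 3.1049 rad; ds/dθ = (πh/(2B)) sin(πβ/B) = (π·(-26)/(2·3.1049)) sin(π·0.1175) = -4.745206 mm/rad

s = 25.1246, ds/dθ = -4.7452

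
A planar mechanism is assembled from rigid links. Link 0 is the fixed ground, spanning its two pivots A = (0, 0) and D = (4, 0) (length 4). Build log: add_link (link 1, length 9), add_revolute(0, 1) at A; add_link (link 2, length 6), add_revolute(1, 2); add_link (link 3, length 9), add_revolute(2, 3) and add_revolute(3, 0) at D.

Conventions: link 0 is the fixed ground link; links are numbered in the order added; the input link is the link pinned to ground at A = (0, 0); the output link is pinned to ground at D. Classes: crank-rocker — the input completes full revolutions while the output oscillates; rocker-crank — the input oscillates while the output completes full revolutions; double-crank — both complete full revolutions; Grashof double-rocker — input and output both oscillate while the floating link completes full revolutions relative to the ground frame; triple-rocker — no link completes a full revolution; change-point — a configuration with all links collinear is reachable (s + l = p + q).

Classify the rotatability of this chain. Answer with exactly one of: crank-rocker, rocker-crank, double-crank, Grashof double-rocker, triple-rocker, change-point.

lengths: ground=4, input=9, coupler=6, output=9
sorted: s=4 (shortest), l=9 (longest), p+q=15
s + l = 13 vs p + q = 15
s + l < p + q (Grashof) with shortest = ground link → double-crank

double-crank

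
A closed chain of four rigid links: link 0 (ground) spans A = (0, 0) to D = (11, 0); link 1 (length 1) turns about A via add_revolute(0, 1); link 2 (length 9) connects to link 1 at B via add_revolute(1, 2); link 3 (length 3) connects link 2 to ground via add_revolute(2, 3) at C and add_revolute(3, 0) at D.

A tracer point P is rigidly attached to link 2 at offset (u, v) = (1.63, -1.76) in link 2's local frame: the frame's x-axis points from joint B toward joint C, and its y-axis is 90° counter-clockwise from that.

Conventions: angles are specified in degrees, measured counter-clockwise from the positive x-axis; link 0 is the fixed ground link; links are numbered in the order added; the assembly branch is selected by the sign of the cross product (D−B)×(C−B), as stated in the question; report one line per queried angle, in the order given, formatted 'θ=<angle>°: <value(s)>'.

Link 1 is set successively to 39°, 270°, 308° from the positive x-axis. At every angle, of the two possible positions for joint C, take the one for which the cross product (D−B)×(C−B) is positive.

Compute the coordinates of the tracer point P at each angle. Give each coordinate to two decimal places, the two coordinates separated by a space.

A=(0,0), D=(11.00,0)
θ=39°: B = A + 1.00·(cos39°, sin39°) = (0.7771, 0.6293)
θ=39°: |BD| = 10.2422
θ=39°: circle(B,9.00) ∩ circle(D,3.00): a=8.6360, h=2.5338
θ=39°:   candidates: C₊=(9.5525,2.6277) cross=25.951; C₋=(9.2411,-2.4303) cross=-25.951
θ=39°:   branch + wants cross > 0 → take C=(9.5525,2.6277) (cross=25.951)
θ=39°: ex = (C−B)/|BC| = (0.9750,0.2220); ey = (-0.2220,0.9750)
θ=39°: P = B + 1.63·ex + -1.76·ey = (2.7572,-0.7248)
θ=270°: B = A + 1.00·(cos270°, sin270°) = (-0.0000, -1.0000)
θ=270°: |BD| = 11.0454
θ=270°: circle(B,9.00) ∩ circle(D,3.00): a=8.7820, h=1.9690
θ=270°:   candidates: C₊=(8.5676,1.7560) cross=21.749; C₋=(8.9242,-2.1659) cross=-21.749
θ=270°:   branch + wants cross > 0 → take C=(8.5676,1.7560) (cross=21.749)
θ=270°: ex = (C−B)/|BC| = (0.9520,0.3062); ey = (-0.3062,0.9520)
θ=270°: P = B + 1.63·ex + -1.76·ey = (2.0906,-2.1763)
θ=308°: B = A + 1.00·(cos308°, sin308°) = (0.6157, -0.7880)
θ=308°: |BD| = 10.4142
θ=308°: circle(B,9.00) ∩ circle(D,3.00): a=8.6639, h=2.4365
θ=308°:   candidates: C₊=(9.0704,2.2971) cross=25.374; C₋=(9.4391,-2.5620) cross=-25.374
θ=308°:   branch + wants cross > 0 → take C=(9.0704,2.2971) (cross=25.374)
θ=308°: ex = (C−B)/|BC| = (0.9394,0.3428); ey = (-0.3428,0.9394)
θ=308°: P = B + 1.63·ex + -1.76·ey = (2.7502,-1.8826)

θ=39°: 2.76 -0.72
θ=270°: 2.09 -2.18
θ=308°: 2.75 -1.88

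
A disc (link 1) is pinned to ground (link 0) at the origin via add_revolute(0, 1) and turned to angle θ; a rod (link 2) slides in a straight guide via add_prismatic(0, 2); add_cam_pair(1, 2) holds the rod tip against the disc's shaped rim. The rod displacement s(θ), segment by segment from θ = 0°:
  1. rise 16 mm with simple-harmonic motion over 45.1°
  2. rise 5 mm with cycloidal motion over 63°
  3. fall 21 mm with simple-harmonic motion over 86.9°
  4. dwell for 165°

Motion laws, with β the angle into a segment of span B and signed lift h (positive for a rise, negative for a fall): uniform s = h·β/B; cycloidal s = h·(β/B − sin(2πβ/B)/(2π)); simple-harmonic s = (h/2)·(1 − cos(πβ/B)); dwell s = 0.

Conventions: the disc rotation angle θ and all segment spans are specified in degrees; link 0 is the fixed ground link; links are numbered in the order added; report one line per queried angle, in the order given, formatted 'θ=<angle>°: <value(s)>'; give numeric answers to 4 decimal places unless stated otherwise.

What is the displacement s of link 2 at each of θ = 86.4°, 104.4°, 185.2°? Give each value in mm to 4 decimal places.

segment 1 (0° to 45.1°, simple-harmonic, h = 16) is passed completely: s = 0.0000 + (16) = 16.0000
θ = 86.4° falls in segment 2 (45.1° to 108.1°, cycloidal, h = 5): β = 86.4 − 45.1 = 41.3°, B = 63°; Δs = 5·(0.6556 − sin(2π·0.6556)/(2π)) = 3.9375; s = 16.0000 + 3.9375 = 19.9375
θ = 104.4° falls in segment 2 (45.1° to 108.1°, cycloidal, h = 5): β = 104.4 − 45.1 = 59.3°, B = 63°; Δs = 5·(0.9413 − sin(2π·0.9413)/(2π)) = 4.9934; s = 16.0000 + 4.9934 = 20.9934
segment 2 (45.1° to 108.1°, cycloidal, h = 5) is passed completely: s = 16.0000 + (5) = 21.0000
θ = 185.2° falls in segment 3 (108.1° to 195°, simple-harmonic, h = -21): β = 185.2 − 108.1 = 77.1°, B = 86.9°; Δs = -21/2·(1 − cos(π·0.8872)) = -20.3479; s = 21.0000 − 20.3479 = 0.6521

θ=86.4°: 19.9375
θ=104.4°: 20.9934
θ=185.2°: 0.6521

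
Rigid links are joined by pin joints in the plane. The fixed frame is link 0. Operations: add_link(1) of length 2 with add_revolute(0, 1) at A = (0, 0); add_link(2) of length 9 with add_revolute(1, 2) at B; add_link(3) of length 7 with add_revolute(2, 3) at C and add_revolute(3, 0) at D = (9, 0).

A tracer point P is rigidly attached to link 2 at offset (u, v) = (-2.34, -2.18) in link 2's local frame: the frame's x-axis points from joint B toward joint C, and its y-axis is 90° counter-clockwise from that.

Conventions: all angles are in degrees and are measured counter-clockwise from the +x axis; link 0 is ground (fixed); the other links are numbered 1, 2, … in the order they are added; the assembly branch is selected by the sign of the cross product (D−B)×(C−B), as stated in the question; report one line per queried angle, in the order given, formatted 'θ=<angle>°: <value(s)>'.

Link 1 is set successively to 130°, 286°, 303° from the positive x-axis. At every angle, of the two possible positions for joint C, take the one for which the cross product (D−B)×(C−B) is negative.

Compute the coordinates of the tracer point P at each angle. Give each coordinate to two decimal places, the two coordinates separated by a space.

A=(0,0), D=(9.00,0)
θ=130°: B = A + 2.00·(cos130°, sin130°) = (-1.2856, 1.5321)
θ=130°: |BD| = 10.3991
θ=130°: circle(B,9.00) ∩ circle(D,7.00): a=6.7381, h=5.9664
θ=130°:   candidates: C₊=(6.2580,6.4406) cross=62.045; C₋=(4.5000,-5.3619) cross=-62.045
θ=130°:   branch - wants cross < 0 → take C=(4.5000,-5.3619) (cross=-62.045)
θ=130°: ex = (C−B)/|BC| = (0.6428,-0.7660); ey = (0.7660,0.6428)
θ=130°: P = B + -2.34·ex + -2.18·ey = (-4.4597,1.9231)
θ=286°: B = A + 2.00·(cos286°, sin286°) = (0.5513, -1.9225)
θ=286°: |BD| = 8.6647
θ=286°: circle(B,9.00) ∩ circle(D,7.00): a=6.1789, h=6.5438
θ=286°:   candidates: C₊=(5.1243,5.8291) cross=56.700; C₋=(8.0281,-6.9322) cross=-56.700
θ=286°:   branch - wants cross < 0 → take C=(8.0281,-6.9322) (cross=-56.700)
θ=286°: ex = (C−B)/|BC| = (0.8308,-0.5566); ey = (0.5566,0.8308)
θ=286°: P = B + -2.34·ex + -2.18·ey = (-2.6062,-2.4311)
θ=303°: B = A + 2.00·(cos303°, sin303°) = (1.0893, -1.6773)
θ=303°: |BD| = 8.0866
θ=303°: circle(B,9.00) ∩ circle(D,7.00): a=6.0219, h=6.6886
θ=303°:   candidates: C₊=(5.5928,6.1148) cross=54.088; C₋=(8.3676,-6.9714) cross=-54.088
θ=303°:   branch - wants cross < 0 → take C=(8.3676,-6.9714) (cross=-54.088)
θ=303°: ex = (C−B)/|BC| = (0.8087,-0.5882); ey = (0.5882,0.8087)
θ=303°: P = B + -2.34·ex + -2.18·ey = (-2.0854,-2.0639)

θ=130°: -4.46 1.92
θ=286°: -2.61 -2.43
θ=303°: -2.09 -2.06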